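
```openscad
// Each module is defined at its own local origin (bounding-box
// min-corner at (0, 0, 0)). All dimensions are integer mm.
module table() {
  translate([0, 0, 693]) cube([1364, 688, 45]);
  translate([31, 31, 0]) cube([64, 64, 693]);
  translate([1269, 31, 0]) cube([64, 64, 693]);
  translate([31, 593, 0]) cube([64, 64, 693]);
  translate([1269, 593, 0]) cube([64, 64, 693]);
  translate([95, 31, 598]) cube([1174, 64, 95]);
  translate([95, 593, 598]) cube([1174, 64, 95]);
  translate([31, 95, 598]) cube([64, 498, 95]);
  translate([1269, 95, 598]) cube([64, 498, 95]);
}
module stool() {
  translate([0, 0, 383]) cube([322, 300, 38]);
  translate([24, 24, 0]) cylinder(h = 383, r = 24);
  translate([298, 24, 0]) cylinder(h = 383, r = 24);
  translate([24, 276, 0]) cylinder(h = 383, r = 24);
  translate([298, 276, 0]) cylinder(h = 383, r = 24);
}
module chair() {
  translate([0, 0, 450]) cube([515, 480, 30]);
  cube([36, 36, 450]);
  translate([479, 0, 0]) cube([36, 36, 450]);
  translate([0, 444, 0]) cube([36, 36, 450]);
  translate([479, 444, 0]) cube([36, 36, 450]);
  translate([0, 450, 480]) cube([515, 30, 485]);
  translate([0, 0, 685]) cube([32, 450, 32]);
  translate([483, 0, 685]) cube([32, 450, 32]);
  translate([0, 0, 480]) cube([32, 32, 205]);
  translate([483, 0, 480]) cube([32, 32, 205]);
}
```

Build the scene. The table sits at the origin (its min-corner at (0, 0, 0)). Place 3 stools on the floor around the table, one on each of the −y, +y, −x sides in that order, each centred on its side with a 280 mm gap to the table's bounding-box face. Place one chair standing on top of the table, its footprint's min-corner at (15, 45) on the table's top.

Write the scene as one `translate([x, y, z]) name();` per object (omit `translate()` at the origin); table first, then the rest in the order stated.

table();
translate([521, -580, 0]) stool();
translate([521, 968, 0]) stool();
translate([-602, 194, 0]) stool();
translate([15, 45, 738]) chair();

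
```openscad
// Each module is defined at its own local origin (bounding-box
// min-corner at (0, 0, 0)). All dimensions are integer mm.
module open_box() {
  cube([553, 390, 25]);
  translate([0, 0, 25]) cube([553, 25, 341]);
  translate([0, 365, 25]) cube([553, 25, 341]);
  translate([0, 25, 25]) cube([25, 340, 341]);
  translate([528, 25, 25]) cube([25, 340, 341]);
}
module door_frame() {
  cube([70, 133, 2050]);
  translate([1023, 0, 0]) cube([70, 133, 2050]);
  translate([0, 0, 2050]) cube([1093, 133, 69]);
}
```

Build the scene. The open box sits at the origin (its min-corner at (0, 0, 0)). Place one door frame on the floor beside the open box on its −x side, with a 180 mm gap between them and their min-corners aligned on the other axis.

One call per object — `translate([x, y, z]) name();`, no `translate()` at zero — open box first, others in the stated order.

open_box();
translate([-1273, 0, 0]) door_frame();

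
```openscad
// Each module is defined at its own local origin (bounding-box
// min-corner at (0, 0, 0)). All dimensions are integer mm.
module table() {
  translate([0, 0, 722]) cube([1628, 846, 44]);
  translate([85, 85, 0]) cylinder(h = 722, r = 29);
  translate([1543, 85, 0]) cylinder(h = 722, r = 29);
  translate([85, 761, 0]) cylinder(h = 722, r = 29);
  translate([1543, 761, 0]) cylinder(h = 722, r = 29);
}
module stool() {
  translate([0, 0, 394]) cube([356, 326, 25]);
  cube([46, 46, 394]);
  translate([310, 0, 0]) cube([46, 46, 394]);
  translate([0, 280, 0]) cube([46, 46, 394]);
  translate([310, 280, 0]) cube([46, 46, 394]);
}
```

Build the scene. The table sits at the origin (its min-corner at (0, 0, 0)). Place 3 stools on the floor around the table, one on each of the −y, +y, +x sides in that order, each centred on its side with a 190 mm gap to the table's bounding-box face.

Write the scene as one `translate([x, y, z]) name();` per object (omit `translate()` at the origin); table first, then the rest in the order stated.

table();
translate([636, -516, 0]) stool();
translate([636, 1036, 0]) stool();
translate([1818, 260, 0]) stool();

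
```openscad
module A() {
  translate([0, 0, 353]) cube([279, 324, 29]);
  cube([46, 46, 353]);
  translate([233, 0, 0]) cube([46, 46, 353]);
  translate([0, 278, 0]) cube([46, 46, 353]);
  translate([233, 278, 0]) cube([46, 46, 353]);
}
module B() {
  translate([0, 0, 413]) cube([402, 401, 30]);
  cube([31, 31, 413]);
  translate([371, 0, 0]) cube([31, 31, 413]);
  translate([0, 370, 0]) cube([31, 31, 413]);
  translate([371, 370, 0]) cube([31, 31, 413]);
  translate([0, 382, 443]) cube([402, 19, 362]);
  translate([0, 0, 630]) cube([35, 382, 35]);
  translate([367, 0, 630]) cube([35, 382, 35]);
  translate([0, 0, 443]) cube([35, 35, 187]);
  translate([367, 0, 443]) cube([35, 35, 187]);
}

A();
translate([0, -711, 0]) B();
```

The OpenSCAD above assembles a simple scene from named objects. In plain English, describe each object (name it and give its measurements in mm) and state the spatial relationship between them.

A is a simple wooden stool: a rectangular seat 279 mm (x) by 324 mm (y), 29 mm thick, top face at z = 382 mm, on four square legs, each 46×46 mm in cross-section. The legs rest on z = 0, each flush with a corner of the seat.

B is a chair. The seat is a 402×401×30 mm slab with its top at z = 443 mm, on four 31×31 mm corner legs (flush with the seat edges, standing on z = 0). A flat backrest 19 mm thick, 362 mm tall, spans the full seat width and rises from the seat top along its +y edge, rear face flush with the rear of the seat. Two armrests of 35×35 mm section run along each side from the seat's front edge to the front of the backrest, top faces 222 mm above the seat top and outer faces flush with the seat's x-edges; a 35×35 mm post under the front of each armrest stands on the seat at the front corner.

The chair is on the floor beside the stool on its −y side.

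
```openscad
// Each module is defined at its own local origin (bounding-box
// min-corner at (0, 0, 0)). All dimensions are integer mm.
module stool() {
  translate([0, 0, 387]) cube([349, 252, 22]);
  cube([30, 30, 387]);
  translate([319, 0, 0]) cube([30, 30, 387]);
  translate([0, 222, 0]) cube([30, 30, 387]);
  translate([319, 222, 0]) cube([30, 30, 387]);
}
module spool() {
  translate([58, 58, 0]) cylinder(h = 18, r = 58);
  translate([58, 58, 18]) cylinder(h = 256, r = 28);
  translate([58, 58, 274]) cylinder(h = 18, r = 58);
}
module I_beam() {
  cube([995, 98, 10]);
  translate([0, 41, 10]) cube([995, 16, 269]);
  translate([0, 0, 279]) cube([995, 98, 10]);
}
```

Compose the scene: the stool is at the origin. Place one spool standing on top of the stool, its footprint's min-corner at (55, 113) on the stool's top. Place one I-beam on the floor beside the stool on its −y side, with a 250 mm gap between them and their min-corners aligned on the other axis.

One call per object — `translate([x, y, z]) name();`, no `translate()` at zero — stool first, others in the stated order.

stool();
translate([55, 113, 409]) spool();
translate([0, -348, 0]) I_beam();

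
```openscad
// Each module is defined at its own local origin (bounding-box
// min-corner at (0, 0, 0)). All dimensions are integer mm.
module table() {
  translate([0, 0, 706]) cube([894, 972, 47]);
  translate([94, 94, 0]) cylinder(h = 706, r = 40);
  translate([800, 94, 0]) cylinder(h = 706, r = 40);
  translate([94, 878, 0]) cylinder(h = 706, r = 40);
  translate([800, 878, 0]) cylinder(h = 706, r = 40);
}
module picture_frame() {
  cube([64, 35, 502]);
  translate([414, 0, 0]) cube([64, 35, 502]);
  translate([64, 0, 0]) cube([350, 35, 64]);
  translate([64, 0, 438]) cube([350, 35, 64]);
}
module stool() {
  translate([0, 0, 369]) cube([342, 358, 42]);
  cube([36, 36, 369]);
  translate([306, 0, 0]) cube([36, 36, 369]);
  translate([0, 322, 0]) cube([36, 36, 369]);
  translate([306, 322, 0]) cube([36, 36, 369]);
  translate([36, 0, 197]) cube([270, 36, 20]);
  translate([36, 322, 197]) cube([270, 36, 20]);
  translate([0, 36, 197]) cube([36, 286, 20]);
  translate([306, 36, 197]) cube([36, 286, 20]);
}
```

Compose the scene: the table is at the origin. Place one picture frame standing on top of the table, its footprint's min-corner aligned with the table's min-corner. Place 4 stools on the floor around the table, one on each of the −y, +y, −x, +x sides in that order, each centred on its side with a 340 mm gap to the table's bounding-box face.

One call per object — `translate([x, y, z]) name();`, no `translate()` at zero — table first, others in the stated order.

table();
translate([0, 0, 753]) picture_frame();
translate([276, -698, 0]) stool();
translate([276, 1312, 0]) stool();
translate([-682, 307, 0]) stool();
translate([1234, 307, 0]) stool();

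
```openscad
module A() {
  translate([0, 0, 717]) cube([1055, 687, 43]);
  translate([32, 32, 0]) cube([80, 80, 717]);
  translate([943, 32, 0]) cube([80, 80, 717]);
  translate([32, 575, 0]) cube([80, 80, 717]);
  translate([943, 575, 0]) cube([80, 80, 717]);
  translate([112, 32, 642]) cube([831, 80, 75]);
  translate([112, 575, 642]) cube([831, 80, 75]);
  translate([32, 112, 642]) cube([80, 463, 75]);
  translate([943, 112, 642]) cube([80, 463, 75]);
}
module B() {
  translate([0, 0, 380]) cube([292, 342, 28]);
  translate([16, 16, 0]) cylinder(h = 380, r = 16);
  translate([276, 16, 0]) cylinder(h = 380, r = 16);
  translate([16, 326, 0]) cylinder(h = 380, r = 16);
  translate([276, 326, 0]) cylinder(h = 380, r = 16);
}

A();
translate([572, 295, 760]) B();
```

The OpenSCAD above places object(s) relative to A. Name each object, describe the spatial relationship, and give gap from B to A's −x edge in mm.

A is a table. B is a stool. The stool is on top of the table. The gap from the stool to the table's −x edge is 572 mm.

The stool's min-x is at 572; the table's min-x is 0; gap = 572 mm.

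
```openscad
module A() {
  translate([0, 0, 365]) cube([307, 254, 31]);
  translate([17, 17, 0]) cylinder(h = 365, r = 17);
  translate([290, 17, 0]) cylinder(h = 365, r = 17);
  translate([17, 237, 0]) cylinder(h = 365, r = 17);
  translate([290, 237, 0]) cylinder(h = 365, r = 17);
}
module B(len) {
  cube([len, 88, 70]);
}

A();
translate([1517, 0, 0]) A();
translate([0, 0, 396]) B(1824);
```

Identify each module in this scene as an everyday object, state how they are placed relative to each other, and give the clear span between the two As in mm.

Second stool starts at x = 1517; first ends at x = 307; clear span = 1517 − 307 = 1210 mm.

A is a stool. B is a beam. A beam spans the tops of two stools. The clear span between the two stools is 1210 mm.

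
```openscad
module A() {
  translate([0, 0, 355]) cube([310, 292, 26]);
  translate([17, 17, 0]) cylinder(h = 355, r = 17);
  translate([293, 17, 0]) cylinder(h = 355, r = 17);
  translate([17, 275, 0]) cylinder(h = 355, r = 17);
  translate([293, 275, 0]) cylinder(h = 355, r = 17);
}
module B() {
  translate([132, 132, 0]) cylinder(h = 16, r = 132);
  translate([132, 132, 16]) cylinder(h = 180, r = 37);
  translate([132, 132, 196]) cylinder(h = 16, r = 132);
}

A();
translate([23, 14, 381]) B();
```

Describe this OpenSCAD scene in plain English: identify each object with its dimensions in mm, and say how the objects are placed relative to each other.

A is a simple wooden stool: a rectangular seat 310 mm (x) by 292 mm (y), 26 mm thick, top face at z = 381 mm, on four round legs, each 34 mm in diameter. The legs rest on z = 0, each leg's axis is inset half a diameter from the nearest pair of seat edges (so the leg's bounding box is flush with the corner).

B is a spool: two coaxial disc flanges of radius 132 mm and thickness 16 mm, joined by a core cylinder of radius 37 mm and height 180 mm. The lower flange rests on z = 0 and the three cylinders share a vertical axis.

The spool is on top of the stool, centred.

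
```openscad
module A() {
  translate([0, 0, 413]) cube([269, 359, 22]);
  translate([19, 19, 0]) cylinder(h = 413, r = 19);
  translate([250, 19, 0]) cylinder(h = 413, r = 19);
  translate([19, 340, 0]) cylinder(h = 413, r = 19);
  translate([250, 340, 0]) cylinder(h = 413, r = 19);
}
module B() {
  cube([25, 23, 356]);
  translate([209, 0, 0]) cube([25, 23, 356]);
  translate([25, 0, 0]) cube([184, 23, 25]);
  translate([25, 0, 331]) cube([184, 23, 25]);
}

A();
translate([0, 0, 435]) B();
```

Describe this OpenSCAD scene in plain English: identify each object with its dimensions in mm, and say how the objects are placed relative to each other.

A is a four-legged stool. The seat is a 269×359×22 mm slab whose top surface is at z = 435 mm; four round legs, each 38 mm in diameter, run from the floor (z = 0) to the underside of the seat, each leg's axis is inset half a diameter from the nearest pair of seat edges (so the leg's bounding box is flush with the corner).

B is a rectangular picture frame lying in the x–z plane (depth along y). The opening is 184 mm wide (x) by 306 mm tall (z), surrounded by a border 25 mm wide on all four sides. The frame is 23 mm deep and is made of two full-height vertical stiles with two horizontal rails fitted between them.

The picture frame is on top of the stool.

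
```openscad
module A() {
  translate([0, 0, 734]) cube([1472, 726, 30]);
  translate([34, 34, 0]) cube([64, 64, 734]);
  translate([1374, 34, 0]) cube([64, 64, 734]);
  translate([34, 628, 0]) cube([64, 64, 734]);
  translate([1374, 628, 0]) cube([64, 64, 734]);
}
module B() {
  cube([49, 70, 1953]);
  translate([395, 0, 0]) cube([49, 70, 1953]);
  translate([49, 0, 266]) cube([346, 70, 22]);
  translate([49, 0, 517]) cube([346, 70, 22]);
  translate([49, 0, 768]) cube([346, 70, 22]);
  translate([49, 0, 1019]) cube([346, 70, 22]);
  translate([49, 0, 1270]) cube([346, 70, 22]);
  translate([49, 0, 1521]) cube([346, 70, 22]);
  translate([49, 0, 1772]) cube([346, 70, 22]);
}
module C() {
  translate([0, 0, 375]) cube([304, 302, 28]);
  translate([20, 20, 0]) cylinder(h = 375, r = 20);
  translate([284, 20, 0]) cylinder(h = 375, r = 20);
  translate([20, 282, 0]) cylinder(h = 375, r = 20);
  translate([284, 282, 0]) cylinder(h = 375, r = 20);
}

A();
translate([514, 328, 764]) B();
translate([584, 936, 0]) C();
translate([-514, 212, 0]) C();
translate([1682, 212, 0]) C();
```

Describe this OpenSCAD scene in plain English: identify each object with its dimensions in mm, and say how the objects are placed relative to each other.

A is a table with a 1472×726 mm rectangular top, 30 mm thick, top surface at z = 764 mm, supported by four 64×64 mm square legs, each inset 34 mm from the nearest pair of top edges, running from the floor.

B is a straight ladder. Two 49×70 mm vertical rails, 1953 mm tall, stand 444 mm apart (outside-to-outside) with their front faces coplanar on the −y side. 7 rungs, each 70 mm deep and 22 mm tall, span between the inner faces of the rails, front faces flush with the rails. The lowest rung's underside is at z = 266 mm and rungs are spaced 251 mm apart (underside to underside).

C is a four-legged stool. The seat is a 304×302×28 mm slab whose top surface is at z = 403 mm; four round legs, each 40 mm in diameter, run from the floor (z = 0) to the underside of the seat, each leg's axis is inset half a diameter from the nearest pair of seat edges (so the leg's bounding box is flush with the corner).

The ladder is on top of the table, centred. Three stools sit around the table at the +y, −x, +x sides.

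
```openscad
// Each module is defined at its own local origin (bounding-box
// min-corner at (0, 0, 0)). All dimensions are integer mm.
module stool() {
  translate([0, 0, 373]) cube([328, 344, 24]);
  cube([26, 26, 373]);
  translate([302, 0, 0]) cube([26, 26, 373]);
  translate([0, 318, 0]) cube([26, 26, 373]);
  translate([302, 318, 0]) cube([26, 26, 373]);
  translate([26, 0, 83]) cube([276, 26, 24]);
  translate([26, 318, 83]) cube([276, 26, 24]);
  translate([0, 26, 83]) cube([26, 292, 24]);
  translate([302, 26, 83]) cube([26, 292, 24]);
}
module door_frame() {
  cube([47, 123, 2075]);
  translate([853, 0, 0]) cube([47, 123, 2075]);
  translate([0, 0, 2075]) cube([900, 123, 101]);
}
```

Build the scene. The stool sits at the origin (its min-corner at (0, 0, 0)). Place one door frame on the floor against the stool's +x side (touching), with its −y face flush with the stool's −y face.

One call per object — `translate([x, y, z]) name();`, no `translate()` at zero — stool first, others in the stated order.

stool();
translate([328, 0, 0]) door_frame();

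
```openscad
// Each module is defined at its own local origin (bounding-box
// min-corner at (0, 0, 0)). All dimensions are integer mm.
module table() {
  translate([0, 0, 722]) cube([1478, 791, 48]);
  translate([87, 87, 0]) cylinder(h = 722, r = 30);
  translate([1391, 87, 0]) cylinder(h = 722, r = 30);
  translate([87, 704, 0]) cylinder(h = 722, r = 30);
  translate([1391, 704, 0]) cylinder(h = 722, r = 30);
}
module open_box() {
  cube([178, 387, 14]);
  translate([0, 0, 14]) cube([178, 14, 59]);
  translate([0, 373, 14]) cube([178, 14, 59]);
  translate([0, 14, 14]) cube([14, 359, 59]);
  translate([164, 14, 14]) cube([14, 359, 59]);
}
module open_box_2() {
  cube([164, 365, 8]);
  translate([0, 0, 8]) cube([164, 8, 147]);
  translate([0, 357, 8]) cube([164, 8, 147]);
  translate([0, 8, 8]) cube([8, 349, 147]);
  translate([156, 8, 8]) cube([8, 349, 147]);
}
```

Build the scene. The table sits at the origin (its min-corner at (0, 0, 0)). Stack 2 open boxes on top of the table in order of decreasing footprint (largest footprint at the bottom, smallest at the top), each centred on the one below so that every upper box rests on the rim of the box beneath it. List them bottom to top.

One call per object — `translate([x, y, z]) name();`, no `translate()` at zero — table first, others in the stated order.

table();
translate([650, 202, 770]) open_box();
translate([657, 213, 843]) open_box_2();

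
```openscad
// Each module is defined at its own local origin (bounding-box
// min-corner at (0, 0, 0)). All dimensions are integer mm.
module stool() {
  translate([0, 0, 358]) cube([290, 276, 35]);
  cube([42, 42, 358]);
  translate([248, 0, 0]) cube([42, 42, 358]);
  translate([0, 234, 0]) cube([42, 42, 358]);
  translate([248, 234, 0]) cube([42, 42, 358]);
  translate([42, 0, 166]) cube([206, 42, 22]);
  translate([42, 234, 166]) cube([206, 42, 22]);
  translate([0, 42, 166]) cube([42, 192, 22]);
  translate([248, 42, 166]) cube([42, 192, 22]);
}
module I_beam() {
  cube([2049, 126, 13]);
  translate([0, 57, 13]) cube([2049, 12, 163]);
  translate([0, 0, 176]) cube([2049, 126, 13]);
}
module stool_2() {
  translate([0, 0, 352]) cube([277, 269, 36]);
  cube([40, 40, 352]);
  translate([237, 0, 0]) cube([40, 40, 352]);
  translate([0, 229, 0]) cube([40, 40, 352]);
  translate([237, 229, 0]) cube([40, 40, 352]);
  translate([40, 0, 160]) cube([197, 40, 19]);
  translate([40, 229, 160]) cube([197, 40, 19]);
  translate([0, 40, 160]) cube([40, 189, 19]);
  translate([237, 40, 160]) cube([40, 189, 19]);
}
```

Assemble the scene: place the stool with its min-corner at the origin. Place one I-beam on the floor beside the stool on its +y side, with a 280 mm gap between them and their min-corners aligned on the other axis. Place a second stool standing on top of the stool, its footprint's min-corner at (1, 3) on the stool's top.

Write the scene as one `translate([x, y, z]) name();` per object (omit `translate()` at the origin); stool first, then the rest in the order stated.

stool();
translate([0, 556, 0]) I_beam();
translate([1, 3, 393]) stool_2();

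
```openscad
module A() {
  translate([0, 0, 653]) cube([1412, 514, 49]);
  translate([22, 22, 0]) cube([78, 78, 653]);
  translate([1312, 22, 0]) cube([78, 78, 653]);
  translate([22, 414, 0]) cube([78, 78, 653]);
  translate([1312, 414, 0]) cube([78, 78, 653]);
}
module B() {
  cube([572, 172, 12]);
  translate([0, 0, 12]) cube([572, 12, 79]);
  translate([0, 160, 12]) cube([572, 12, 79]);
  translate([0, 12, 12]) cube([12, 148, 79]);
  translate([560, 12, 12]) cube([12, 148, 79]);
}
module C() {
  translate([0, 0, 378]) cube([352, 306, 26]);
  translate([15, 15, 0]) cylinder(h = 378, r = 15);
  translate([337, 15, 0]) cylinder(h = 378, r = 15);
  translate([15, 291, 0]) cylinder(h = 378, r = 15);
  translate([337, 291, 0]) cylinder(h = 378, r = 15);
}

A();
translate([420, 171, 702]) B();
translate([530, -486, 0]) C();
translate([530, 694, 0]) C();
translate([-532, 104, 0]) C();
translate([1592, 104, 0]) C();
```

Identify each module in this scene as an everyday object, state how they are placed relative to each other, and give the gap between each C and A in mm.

A is a table. B is an open box. C is a stool. The open box is on top of the table, centred. Four stools sit around the table at the −y, +y, −x, +x sides. The gap between each stool and the table is 180 mm.

Each stool's nearest face is 180 mm from the table's bounding box.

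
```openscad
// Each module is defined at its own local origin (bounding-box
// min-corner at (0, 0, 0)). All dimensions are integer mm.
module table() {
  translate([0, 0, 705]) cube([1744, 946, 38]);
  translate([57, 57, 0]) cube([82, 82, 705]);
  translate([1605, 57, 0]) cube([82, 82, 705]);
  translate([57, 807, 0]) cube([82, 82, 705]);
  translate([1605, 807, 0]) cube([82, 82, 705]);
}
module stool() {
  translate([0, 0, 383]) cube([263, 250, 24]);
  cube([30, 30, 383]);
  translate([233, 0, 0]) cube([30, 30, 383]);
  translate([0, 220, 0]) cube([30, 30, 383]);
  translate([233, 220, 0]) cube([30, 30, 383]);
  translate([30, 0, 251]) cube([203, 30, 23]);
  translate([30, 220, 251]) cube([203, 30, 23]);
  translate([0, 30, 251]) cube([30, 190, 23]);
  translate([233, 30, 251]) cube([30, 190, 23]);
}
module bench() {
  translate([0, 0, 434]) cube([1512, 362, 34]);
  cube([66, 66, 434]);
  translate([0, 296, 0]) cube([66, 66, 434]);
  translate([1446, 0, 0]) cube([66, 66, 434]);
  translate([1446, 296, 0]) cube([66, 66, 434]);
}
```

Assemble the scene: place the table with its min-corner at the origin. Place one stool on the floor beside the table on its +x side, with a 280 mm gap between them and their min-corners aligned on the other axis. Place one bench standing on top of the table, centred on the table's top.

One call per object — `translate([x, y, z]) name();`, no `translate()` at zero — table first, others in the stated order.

table();
translate([2024, 0, 0]) stool();
translate([116, 292, 743]) bench();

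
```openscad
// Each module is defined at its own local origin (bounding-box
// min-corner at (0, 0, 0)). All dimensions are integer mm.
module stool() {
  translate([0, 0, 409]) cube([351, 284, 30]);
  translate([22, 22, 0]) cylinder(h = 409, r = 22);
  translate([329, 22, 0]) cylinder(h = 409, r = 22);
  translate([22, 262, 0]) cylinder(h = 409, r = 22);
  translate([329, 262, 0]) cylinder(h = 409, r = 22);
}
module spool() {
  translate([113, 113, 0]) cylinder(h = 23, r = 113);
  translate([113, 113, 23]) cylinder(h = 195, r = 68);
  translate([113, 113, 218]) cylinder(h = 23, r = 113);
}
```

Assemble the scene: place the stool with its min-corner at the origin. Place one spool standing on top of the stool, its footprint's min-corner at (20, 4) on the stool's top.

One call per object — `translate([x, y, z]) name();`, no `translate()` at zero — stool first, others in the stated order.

stool();
translate([20, 4, 439]) spool();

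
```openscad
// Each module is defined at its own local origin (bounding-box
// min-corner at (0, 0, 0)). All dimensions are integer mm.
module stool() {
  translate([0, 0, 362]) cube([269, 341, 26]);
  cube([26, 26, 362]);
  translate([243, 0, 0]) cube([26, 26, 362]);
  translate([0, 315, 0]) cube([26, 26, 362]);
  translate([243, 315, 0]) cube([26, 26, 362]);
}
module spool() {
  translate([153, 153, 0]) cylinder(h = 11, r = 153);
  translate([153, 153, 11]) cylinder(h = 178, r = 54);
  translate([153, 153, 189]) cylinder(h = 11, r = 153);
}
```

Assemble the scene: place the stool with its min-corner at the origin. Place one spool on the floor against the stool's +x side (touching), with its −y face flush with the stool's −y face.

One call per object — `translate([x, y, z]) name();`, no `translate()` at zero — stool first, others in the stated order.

stool();
translate([269, 0, 0]) spool();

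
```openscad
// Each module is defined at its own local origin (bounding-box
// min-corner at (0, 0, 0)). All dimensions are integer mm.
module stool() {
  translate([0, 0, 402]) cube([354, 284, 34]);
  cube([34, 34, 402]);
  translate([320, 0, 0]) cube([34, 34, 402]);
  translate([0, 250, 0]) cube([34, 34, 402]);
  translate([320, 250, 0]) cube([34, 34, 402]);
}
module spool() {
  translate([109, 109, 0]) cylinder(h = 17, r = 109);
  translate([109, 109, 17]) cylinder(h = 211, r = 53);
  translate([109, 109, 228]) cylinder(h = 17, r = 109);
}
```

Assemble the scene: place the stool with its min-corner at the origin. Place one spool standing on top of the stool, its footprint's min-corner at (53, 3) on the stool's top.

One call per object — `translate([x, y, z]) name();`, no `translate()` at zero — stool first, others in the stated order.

stool();
translate([53, 3, 436]) spool();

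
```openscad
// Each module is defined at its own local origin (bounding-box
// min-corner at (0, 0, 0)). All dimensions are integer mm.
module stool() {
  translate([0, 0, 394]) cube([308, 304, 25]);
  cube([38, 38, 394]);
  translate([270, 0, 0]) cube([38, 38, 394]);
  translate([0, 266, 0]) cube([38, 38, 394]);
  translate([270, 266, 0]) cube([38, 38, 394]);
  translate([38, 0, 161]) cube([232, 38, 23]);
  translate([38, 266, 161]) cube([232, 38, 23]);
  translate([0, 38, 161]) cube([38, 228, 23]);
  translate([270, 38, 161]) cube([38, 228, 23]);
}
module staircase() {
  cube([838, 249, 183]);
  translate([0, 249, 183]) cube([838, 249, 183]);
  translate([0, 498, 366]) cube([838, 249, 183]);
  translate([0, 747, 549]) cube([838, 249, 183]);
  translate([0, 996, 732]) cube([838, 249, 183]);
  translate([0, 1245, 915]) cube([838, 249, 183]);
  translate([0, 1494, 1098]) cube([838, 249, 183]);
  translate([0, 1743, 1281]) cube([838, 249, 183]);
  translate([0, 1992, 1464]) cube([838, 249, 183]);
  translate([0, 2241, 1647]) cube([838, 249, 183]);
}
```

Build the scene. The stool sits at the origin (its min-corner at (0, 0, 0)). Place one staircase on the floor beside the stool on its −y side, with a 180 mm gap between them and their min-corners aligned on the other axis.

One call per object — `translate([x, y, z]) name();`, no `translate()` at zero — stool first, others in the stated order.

stool();
translate([0, -2670, 0]) staircase();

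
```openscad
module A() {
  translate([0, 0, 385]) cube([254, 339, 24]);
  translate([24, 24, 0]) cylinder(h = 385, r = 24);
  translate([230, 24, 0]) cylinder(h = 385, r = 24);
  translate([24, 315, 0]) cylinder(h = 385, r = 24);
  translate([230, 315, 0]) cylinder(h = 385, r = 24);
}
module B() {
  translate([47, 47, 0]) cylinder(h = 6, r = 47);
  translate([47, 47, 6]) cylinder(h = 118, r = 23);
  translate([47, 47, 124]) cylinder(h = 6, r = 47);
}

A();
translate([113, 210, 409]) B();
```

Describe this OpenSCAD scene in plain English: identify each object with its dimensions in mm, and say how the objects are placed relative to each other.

A is a four-legged stool. The seat is 254×339 mm, 24 mm thick, top at z = 409 mm. It stands on four round legs, each 48 mm in diameter, from z = 0 to the seat underside, each leg's axis is inset half a diameter from the nearest pair of seat edges (so the leg's bounding box is flush with the corner).

B is a spool: two coaxial disc flanges of radius 47 mm and thickness 6 mm, joined by a core cylinder of radius 23 mm and height 118 mm. The lower flange rests on z = 0 and the three cylinders share a vertical axis.

The spool is on top of the stool.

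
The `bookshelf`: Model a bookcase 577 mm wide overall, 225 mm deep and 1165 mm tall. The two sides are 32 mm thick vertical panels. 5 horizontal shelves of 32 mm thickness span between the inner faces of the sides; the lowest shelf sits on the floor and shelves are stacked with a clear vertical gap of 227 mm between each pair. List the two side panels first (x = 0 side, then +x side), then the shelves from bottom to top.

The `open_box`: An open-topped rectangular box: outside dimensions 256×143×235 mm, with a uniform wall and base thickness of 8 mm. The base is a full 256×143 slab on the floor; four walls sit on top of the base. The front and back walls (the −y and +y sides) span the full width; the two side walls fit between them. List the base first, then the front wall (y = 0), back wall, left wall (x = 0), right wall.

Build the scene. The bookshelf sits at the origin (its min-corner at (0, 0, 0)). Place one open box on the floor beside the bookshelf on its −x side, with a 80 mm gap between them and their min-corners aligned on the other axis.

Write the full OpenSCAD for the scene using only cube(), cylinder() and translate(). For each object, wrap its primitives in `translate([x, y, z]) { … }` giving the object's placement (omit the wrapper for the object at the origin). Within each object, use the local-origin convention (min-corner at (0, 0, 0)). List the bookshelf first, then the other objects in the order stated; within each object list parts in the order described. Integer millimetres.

cube([32, 225, 1165]);
translate([545, 0, 0]) cube([32, 225, 1165]);
translate([32, 0, 0]) cube([513, 225, 32]);
translate([32, 0, 259]) cube([513, 225, 32]);
translate([32, 0, 518]) cube([513, 225, 32]);
translate([32, 0, 777]) cube([513, 225, 32]);
translate([32, 0, 1036]) cube([513, 225, 32]);
translate([-336, 0, 0]) {
  cube([256, 143, 8]);
  translate([0, 0, 8]) cube([256, 8, 227]);
  translate([0, 135, 8]) cube([256, 8, 227]);
  translate([0, 8, 8]) cube([8, 127, 227]);
  translate([248, 8, 8]) cube([8, 127, 227]);
}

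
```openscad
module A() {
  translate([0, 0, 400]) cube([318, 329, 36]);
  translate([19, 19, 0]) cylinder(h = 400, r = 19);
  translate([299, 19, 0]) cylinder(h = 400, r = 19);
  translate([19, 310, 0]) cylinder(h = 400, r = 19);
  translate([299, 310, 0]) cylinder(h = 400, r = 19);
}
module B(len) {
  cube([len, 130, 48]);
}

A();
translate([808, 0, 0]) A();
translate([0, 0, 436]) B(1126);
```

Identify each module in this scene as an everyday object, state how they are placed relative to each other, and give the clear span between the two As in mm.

Second stool starts at x = 808; first ends at x = 318; clear span = 808 − 318 = 490 mm.

A is a stool. B is a beam. A beam spans the tops of two stools. The clear span between the two stools is 490 mm.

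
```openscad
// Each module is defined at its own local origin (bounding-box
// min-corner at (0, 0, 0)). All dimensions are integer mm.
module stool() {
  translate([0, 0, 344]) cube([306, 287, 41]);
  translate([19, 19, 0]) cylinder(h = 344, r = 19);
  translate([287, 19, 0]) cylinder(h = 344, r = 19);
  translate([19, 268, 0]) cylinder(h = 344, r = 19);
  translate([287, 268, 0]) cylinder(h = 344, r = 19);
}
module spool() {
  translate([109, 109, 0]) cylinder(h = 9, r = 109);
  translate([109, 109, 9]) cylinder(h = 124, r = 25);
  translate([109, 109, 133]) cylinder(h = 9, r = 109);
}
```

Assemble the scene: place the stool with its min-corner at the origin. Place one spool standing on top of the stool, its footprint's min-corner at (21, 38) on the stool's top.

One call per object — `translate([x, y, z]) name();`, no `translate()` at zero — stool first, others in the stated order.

stool();
translate([21, 38, 385]) spool();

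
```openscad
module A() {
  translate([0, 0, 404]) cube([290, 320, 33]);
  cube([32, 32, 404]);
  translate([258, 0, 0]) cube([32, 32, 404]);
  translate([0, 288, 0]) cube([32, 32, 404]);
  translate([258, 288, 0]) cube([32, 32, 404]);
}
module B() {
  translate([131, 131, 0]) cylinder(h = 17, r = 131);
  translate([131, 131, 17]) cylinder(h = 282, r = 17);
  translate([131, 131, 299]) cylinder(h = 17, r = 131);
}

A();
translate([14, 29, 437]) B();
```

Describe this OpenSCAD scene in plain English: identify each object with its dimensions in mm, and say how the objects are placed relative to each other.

A is a four-legged stool. The seat is 290×320 mm, 33 mm thick, top at z = 437 mm. It stands on four square legs, each 32×32 mm in cross-section, from z = 0 to the seat underside, each flush with a corner of the seat.

B is a spool: two coaxial disc flanges of radius 131 mm and thickness 17 mm, joined by a core cylinder of radius 17 mm and height 282 mm. The lower flange rests on z = 0 and the three cylinders share a vertical axis.

The spool is on top of the stool, centred.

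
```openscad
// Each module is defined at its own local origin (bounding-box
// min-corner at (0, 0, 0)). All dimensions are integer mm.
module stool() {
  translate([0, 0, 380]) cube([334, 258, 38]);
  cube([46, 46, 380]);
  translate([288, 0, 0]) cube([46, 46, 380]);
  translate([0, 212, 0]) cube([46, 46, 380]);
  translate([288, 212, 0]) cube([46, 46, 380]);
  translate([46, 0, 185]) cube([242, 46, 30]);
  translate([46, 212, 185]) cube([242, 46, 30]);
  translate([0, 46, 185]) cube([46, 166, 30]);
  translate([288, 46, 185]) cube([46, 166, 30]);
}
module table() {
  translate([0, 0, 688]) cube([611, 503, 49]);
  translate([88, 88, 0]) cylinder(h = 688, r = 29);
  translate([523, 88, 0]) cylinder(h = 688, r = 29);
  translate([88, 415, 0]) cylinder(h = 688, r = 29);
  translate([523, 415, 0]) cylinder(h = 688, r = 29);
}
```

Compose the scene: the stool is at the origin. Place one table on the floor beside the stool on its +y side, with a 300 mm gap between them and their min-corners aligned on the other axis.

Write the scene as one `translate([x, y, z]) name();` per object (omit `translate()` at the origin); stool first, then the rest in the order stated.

stool();
translate([0, 558, 0]) table();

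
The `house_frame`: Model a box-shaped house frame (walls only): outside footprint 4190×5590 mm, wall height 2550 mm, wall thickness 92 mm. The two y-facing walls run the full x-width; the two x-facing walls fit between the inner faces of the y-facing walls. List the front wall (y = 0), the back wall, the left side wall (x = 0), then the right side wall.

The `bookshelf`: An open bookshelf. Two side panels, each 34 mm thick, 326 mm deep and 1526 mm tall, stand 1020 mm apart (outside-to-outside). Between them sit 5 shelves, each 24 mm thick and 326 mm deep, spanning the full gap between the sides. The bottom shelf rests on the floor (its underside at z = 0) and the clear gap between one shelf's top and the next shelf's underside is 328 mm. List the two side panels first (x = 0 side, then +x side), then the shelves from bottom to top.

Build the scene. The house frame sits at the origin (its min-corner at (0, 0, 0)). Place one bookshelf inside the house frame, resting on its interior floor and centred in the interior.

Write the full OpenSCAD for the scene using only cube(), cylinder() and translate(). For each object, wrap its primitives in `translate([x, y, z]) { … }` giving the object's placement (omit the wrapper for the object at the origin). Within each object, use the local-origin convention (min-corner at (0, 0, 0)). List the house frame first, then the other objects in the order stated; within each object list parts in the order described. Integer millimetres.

cube([4190, 92, 2550]);
translate([0, 5498, 0]) cube([4190, 92, 2550]);
translate([0, 92, 0]) cube([92, 5406, 2550]);
translate([4098, 92, 0]) cube([92, 5406, 2550]);
translate([1585, 2632, 0]) {
  cube([34, 326, 1526]);
  translate([986, 0, 0]) cube([34, 326, 1526]);
  translate([34, 0, 0]) cube([952, 326, 24]);
  translate([34, 0, 352]) cube([952, 326, 24]);
  translate([34, 0, 704]) cube([952, 326, 24]);
  translate([34, 0, 1056]) cube([952, 326, 24]);
  translate([34, 0, 1408]) cube([952, 326, 24]);
}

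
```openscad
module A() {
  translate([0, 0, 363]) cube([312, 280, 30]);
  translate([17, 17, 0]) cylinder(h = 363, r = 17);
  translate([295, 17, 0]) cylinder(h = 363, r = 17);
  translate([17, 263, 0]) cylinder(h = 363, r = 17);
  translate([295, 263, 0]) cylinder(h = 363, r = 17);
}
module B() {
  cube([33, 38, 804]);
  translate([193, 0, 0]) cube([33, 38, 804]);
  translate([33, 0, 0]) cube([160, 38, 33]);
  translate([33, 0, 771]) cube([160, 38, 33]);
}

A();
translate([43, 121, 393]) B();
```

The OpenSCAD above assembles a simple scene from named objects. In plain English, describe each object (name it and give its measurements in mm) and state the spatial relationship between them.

A is a four-legged stool. The seat is 312×280 mm, 30 mm thick, top at z = 393 mm. It stands on four round legs, each 34 mm in diameter, from z = 0 to the seat underside, each leg's axis is inset half a diameter from the nearest pair of seat edges (so the leg's bounding box is flush with the corner).

B is a rectangular picture frame lying in the x–z plane (depth along y). The opening is 160 mm wide (x) by 738 mm tall (z), surrounded by a border 33 mm wide on all four sides. The frame is 38 mm deep and is made of two full-height vertical stiles with two horizontal rails fitted between them.

The picture frame is on top of the stool, centred.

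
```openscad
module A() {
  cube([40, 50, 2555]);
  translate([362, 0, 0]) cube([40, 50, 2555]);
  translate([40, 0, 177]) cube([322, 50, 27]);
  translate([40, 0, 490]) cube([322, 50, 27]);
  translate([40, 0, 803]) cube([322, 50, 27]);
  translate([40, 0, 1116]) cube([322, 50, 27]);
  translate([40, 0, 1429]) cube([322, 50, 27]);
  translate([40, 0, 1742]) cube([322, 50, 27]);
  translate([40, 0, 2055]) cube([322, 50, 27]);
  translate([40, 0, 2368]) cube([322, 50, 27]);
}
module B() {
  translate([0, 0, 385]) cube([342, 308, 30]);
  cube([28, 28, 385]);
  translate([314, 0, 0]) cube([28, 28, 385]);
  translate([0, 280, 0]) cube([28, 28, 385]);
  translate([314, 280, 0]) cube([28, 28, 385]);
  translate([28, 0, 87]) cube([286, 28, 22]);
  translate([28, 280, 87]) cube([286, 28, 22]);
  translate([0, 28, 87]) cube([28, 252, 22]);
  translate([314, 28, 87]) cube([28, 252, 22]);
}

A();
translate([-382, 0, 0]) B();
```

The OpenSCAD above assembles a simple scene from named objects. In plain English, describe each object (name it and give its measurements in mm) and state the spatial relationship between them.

A is a wooden ladder with two side rails of 40×50 mm section and 2555 mm height, set 402 mm apart overall. Between them run 8 rectangular rungs (50 mm deep, 27 mm thick), front faces flush with the rails' −y face. The bottom of the first rung is 177 mm above the floor and each subsequent rung is 313 mm higher than the one below.

B is a simple wooden stool: a rectangular seat 342 mm (x) by 308 mm (y), 30 mm thick, top face at z = 415 mm, on four square legs, each 28×28 mm in cross-section. The legs rest on z = 0, each flush with a corner of the seat. Four stretchers, 28 mm wide and 22 mm tall, connect adjacent legs with their undersides at z = 87 mm, each running between the inner faces of the legs it joins and aligned with the legs' outer faces on the other axis.

The stool is on the floor beside the ladder on its −x side.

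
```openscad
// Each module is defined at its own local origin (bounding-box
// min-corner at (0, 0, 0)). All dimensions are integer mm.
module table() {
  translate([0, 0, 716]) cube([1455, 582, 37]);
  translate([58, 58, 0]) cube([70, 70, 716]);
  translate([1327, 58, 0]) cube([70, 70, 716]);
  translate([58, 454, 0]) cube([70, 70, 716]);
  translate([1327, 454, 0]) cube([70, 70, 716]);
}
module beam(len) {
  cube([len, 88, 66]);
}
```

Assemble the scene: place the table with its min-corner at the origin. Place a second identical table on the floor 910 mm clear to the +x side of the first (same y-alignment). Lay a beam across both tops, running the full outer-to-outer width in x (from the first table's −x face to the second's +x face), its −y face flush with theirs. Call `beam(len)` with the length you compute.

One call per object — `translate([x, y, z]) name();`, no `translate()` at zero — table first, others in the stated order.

table();
translate([2365, 0, 0]) table();
translate([0, 0, 753]) beam(3820);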